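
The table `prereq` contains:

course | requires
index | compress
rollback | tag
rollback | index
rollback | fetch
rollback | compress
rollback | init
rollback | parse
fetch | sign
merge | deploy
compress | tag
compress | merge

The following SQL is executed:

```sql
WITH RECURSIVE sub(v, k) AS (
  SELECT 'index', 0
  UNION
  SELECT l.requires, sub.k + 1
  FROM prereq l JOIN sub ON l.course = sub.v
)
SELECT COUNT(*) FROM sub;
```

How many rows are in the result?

Base: (index, k=0).
Iteration 1: edges from {index} -> (compress, k=1).
Iteration 2: edges from {compress} -> (merge, k=2), (tag, k=2).
Iteration 3: edges from {merge,tag} -> (deploy, k=3).
Iteration 4: no outgoing edges from {deploy}; recursion stops.
Total rows emitted: 5.

5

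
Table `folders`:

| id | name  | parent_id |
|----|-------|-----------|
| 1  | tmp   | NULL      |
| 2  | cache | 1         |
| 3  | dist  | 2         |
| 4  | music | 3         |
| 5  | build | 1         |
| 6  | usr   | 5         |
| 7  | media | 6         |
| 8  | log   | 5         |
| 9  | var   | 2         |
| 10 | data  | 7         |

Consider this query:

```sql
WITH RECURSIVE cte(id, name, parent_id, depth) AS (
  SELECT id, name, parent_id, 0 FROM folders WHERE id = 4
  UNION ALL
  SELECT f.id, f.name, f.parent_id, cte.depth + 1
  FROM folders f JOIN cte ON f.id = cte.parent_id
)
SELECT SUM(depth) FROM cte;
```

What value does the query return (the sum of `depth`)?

Base: id=4 (music), parent_id=3, depth 0.
Iteration 1: join on id=3 -> dist (id 3, parent_id=2, depth 1).
Iteration 2: join on id=2 -> cache (id 2, parent_id=1, depth 2).
Iteration 3: join on id=1 -> tmp (id 1, parent_id=NULL, depth 3).
Iteration 4: parent_id is NULL; no match; recursion stops.
SUM(depth) = 0 + 1 + 2 + 3 = 6.

6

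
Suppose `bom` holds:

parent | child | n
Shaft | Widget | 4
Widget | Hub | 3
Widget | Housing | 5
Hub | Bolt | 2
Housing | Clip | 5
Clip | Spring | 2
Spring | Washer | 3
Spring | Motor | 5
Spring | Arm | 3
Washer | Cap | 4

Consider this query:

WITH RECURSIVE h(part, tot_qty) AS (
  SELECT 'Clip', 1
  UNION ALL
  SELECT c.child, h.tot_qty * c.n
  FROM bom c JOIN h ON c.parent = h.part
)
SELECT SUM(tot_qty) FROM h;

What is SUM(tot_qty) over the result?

49

Base: (Clip, tot_qty=1).
Iteration 1: components of {Clip} -> Spring = 1*2 = 2.
Iteration 2: components of {Spring} -> Arm = 2*3 = 6, Motor = 2*5 = 10, Washer = 2*3 = 6.
Iteration 3: components of {Arm,Motor,Washer} -> Cap = 6*4 = 24.
Iteration 4: no further components; recursion stops.
SUM(tot_qty) = 1 + 2 + 6 + 10 + 6 + 24 = 49.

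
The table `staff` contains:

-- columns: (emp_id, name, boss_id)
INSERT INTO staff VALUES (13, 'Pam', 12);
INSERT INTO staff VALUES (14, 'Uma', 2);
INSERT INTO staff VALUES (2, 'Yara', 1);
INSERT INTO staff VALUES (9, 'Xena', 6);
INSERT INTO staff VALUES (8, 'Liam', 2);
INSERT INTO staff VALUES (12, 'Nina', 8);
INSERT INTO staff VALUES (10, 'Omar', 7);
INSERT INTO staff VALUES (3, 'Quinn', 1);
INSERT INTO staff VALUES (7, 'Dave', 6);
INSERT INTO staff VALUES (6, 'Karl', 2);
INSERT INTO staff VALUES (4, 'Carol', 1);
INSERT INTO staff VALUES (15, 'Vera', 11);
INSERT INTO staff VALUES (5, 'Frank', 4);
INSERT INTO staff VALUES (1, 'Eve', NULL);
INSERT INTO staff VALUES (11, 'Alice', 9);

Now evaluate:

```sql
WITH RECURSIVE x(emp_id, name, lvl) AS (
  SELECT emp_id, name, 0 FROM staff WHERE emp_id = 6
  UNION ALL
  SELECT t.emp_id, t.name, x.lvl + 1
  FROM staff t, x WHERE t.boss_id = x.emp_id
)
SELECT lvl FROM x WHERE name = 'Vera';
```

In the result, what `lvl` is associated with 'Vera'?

3

Base: emp_id=6 (Karl) at lvl 0.
Iteration 1: rows with boss_id in {6} -> Dave (id 7, lvl 1), Xena (id 9, lvl 1).
Iteration 2: rows with boss_id in {7,9} -> Omar (id 10, lvl 2), Alice (id 11, lvl 2).
Iteration 3: rows with boss_id in {10,11} -> Vera (id 15, lvl 3).
Iteration 4: no rows with boss_id in {15}; recursion stops.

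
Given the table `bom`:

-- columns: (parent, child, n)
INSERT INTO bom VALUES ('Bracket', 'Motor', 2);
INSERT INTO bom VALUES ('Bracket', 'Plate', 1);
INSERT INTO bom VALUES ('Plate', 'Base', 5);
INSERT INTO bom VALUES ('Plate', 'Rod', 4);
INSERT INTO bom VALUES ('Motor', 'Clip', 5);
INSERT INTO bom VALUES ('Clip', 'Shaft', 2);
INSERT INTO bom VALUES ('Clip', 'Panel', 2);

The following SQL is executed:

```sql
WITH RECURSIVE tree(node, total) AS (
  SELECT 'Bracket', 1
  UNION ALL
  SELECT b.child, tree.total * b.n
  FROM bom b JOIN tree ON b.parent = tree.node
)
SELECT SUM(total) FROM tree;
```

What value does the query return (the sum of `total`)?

63

Base: (Bracket, total=1).
Iteration 1: components of {Bracket} -> Motor = 1*2 = 2, Plate = 1*1 = 1.
Iteration 2: components of {Motor,Plate} -> Base = 1*5 = 5, Clip = 2*5 = 10, Rod = 1*4 = 4.
Iteration 3: components of {Base,Clip,Rod} -> Panel = 10*2 = 20, Shaft = 10*2 = 20.
Iteration 4: no further components; recursion stops.
SUM(total) = 1 + 2 + 1 + 10 + 5 + 4 + 20 + 20 = 63.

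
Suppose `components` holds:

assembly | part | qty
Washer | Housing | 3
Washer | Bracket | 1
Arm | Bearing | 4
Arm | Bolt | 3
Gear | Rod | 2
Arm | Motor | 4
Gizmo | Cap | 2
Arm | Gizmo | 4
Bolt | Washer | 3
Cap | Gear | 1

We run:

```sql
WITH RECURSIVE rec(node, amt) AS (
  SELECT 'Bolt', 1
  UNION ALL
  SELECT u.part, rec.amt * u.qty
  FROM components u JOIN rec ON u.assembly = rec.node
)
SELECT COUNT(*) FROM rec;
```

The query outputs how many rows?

Base: (Bolt, amt=1).
Iteration 1: components of {Bolt} -> Washer = 1*3 = 3.
Iteration 2: components of {Washer} -> Bracket = 3*1 = 3, Housing = 3*3 = 9.
Iteration 3: no further components; recursion stops.
Total rows emitted: 4.

4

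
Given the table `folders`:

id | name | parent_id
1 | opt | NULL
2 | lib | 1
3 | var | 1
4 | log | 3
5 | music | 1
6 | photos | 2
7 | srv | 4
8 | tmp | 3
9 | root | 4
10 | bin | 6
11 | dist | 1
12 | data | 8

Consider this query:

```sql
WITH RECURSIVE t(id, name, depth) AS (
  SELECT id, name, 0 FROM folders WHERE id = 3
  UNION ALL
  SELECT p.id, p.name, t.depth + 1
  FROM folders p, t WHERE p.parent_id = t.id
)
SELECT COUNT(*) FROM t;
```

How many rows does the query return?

6

Base: id=3 (var) at depth 0.
Iteration 1: rows with parent_id in {3} -> log (id 4, depth 1), tmp (id 8, depth 1).
Iteration 2: rows with parent_id in {4,8} -> srv (id 7, depth 2), root (id 9, depth 2), data (id 12, depth 2).
Iteration 3: no rows with parent_id in {7,9,12}; recursion stops.
Total rows emitted: 6.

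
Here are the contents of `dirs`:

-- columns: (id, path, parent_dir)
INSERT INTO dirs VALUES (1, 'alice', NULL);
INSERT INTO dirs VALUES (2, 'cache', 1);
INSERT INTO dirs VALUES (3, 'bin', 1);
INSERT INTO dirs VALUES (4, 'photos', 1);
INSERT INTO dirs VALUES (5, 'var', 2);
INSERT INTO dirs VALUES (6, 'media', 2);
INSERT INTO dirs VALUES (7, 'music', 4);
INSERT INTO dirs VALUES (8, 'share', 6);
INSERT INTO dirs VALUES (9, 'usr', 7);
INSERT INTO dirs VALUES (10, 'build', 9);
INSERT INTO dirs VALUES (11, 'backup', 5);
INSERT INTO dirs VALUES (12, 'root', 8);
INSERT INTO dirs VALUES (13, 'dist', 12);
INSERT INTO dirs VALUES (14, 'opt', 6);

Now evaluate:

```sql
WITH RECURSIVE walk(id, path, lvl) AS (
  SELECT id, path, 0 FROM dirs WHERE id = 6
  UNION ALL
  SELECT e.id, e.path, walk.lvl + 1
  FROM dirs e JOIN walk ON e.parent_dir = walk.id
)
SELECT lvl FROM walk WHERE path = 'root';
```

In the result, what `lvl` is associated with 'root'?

Base: id=6 (media) at lvl 0.
Iteration 1: rows with parent_dir in {6} -> share (id 8, lvl 1), opt (id 14, lvl 1).
Iteration 2: rows with parent_dir in {8,14} -> root (id 12, lvl 2).
Iteration 3: rows with parent_dir in {12} -> dist (id 13, lvl 3).
Iteration 4: no rows with parent_dir in {13}; recursion stops.

2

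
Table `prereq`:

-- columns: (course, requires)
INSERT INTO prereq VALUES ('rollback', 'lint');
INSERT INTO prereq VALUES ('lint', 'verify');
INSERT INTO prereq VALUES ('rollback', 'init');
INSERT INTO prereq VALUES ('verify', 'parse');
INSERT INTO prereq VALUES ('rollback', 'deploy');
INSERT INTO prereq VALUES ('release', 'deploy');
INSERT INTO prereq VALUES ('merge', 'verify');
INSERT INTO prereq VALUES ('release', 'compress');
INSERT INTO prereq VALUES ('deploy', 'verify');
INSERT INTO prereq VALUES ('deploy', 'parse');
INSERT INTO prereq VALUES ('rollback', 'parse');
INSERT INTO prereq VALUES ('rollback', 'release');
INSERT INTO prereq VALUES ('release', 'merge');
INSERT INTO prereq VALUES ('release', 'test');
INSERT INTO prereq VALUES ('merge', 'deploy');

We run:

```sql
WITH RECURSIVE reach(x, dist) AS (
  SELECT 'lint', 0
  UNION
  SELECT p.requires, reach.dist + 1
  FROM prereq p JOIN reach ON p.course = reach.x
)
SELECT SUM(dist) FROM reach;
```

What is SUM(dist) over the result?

3

Base: (lint, dist=0).
Iteration 1: edges from {lint} -> (verify, dist=1).
Iteration 2: edges from {verify} -> (parse, dist=2).
Iteration 3: no outgoing edges from {parse}; recursion stops.
SUM(dist) = 0 + 1 + 2 = 3.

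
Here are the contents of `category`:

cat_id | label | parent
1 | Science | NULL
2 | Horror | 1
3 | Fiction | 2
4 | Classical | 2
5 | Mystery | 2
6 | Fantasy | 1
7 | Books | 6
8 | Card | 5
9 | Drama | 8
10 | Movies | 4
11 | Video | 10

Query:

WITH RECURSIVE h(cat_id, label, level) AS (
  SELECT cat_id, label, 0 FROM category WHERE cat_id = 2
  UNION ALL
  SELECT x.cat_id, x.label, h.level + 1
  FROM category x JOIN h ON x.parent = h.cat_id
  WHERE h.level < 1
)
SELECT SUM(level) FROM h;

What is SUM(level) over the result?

3

Base: cat_id=2 (Horror) at level 0.
Iteration 1: rows with parent in {2} -> Fiction (id 3, level 1), Classical (id 4, level 1), Mystery (id 5, level 1).
Iteration 2: level < 1 fails for all current rows; recursion stops.
SUM(level) = 0 + 1 + 1 + 1 = 3.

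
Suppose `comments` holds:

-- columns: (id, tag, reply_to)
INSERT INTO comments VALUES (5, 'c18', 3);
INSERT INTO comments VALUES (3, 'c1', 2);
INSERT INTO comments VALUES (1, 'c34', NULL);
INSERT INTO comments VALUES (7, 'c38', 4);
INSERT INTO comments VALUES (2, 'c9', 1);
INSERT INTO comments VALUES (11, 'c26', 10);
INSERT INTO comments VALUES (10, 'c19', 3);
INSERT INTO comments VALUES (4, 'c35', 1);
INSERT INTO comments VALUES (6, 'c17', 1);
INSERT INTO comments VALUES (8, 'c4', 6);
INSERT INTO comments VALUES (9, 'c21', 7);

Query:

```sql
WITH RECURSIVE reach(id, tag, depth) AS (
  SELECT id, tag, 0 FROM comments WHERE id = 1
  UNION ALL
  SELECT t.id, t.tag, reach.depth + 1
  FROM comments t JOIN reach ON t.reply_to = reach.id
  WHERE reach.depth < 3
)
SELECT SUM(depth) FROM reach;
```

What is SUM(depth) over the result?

Base: id=1 (c34) at depth 0.
Iteration 1: rows with reply_to in {1} -> c9 (id 2, depth 1), c35 (id 4, depth 1), c17 (id 6, depth 1).
Iteration 2: rows with reply_to in {2,4,6} -> c1 (id 3, depth 2), c38 (id 7, depth 2), c4 (id 8, depth 2).
Iteration 3: rows with reply_to in {3,7,8} -> c18 (id 5, depth 3), c21 (id 9, depth 3), c19 (id 10, depth 3).
Iteration 4: depth < 3 fails for all current rows; recursion stops.
SUM(depth) = 0 + 1 + 1 + 1 + 2 + 2 + 2 + 3 + 3 + 3 = 18.

18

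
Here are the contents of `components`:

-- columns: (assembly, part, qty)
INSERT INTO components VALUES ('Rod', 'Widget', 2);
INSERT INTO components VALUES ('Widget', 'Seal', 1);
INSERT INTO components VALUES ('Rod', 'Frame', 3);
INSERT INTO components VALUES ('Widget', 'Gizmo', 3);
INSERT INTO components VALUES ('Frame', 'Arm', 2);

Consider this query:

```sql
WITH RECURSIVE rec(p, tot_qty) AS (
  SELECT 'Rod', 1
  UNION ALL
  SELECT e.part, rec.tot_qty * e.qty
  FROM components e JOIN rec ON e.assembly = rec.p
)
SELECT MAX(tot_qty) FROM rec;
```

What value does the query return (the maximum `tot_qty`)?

6

Base: (Rod, tot_qty=1).
Iteration 1: components of {Rod} -> Frame = 1*3 = 3, Widget = 1*2 = 2.
Iteration 2: components of {Frame,Widget} -> Arm = 3*2 = 6, Gizmo = 2*3 = 6, Seal = 2*1 = 2.
Iteration 3: no further components; recursion stops.
tot_qty values: 1, 2, 3, 2, 6, 6; the maximum is 6.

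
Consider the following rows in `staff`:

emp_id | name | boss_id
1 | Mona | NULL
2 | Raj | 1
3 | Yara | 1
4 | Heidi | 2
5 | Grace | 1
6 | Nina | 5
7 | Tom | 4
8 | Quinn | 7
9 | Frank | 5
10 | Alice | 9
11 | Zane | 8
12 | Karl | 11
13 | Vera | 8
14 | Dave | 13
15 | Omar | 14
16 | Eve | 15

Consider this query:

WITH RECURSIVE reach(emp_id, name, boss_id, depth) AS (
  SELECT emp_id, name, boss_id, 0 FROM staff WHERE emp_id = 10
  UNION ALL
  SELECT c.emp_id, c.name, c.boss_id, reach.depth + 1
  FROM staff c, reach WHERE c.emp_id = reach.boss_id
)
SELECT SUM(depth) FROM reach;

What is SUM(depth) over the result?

Base: emp_id=10 (Alice), boss_id=9, depth 0.
Iteration 1: join on emp_id=9 -> Frank (id 9, boss_id=5, depth 1).
Iteration 2: join on emp_id=5 -> Grace (id 5, boss_id=1, depth 2).
Iteration 3: join on emp_id=1 -> Mona (id 1, boss_id=NULL, depth 3).
Iteration 4: boss_id is NULL; no match; recursion stops.
SUM(depth) = 0 + 1 + 2 + 3 = 6.

6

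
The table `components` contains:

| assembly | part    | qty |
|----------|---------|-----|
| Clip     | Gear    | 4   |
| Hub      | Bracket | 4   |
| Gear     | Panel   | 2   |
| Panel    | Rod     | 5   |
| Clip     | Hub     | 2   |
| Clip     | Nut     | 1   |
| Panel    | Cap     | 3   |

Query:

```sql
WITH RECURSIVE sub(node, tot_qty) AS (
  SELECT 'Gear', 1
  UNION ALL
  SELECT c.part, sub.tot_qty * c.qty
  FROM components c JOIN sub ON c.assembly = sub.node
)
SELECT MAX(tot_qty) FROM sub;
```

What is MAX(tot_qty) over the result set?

10

Base: (Gear, tot_qty=1).
Iteration 1: components of {Gear} -> Panel = 1*2 = 2.
Iteration 2: components of {Panel} -> Cap = 2*3 = 6, Rod = 2*5 = 10.
Iteration 3: no further components; recursion stops.
tot_qty values: 1, 2, 6, 10; the maximum is 10.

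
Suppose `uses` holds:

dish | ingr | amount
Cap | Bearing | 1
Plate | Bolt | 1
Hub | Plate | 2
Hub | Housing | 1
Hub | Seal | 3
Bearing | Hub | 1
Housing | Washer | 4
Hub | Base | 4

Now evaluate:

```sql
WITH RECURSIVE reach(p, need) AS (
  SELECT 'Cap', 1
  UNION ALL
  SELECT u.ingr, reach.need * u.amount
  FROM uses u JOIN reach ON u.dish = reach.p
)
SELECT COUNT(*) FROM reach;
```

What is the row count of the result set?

Base: (Cap, need=1).
Iteration 1: components of {Cap} -> Bearing = 1*1 = 1.
Iteration 2: components of {Bearing} -> Hub = 1*1 = 1.
Iteration 3: components of {Hub} -> Base = 1*4 = 4, Housing = 1*1 = 1, Plate = 1*2 = 2, Seal = 1*3 = 3.
Iteration 4: components of {Base,Housing,Plate,Seal} -> Bolt = 2*1 = 2, Washer = 1*4 = 4.
Iteration 5: no further components; recursion stops.
Total rows emitted: 9.

9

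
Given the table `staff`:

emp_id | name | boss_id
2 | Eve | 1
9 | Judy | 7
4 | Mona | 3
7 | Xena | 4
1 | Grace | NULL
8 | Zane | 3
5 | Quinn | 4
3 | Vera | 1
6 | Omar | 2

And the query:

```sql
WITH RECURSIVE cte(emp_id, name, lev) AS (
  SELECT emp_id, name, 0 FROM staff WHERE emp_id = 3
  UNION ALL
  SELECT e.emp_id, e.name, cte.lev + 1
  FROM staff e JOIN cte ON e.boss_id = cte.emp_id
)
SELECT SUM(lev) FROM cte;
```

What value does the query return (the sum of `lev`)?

Base: emp_id=3 (Vera) at lev 0.
Iteration 1: rows with boss_id in {3} -> Mona (id 4, lev 1), Zane (id 8, lev 1).
Iteration 2: rows with boss_id in {4,8} -> Quinn (id 5, lev 2), Xena (id 7, lev 2).
Iteration 3: rows with boss_id in {5,7} -> Judy (id 9, lev 3).
Iteration 4: no rows with boss_id in {9}; recursion stops.
SUM(lev) = 0 + 1 + 1 + 2 + 2 + 3 = 9.

9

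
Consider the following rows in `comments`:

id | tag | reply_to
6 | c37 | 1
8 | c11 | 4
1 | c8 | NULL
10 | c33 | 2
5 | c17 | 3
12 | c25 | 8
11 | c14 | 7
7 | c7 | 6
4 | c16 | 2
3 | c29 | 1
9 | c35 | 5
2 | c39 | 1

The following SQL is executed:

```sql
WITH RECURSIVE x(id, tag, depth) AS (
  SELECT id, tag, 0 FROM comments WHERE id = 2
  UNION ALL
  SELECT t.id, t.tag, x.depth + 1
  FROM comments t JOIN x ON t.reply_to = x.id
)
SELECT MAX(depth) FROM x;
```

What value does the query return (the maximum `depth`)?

3

Base: id=2 (c39) at depth 0.
Iteration 1: rows with reply_to in {2} -> c16 (id 4, depth 1), c33 (id 10, depth 1).
Iteration 2: rows with reply_to in {4,10} -> c11 (id 8, depth 2).
Iteration 3: rows with reply_to in {8} -> c25 (id 12, depth 3).
Iteration 4: no rows with reply_to in {12}; recursion stops.
depth values: 0, 1, 1, 2, 3; the maximum is 3.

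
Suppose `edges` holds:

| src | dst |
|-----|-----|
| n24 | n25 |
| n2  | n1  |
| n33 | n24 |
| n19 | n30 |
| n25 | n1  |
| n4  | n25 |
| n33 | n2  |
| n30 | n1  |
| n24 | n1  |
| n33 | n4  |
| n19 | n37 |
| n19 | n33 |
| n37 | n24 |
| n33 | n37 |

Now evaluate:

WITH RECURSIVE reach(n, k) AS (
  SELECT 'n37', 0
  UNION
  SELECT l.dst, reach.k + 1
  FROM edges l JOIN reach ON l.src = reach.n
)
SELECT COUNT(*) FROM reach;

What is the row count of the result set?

Base: (n37, k=0).
Iteration 1: edges from {n37} -> (n24, k=1).
Iteration 2: edges from {n24} -> (n1, k=2), (n25, k=2).
Iteration 3: edges from {n1,n25} -> (n1, k=3).
Iteration 4: no outgoing edges from {n1}; recursion stops.
Total rows emitted: 5.

5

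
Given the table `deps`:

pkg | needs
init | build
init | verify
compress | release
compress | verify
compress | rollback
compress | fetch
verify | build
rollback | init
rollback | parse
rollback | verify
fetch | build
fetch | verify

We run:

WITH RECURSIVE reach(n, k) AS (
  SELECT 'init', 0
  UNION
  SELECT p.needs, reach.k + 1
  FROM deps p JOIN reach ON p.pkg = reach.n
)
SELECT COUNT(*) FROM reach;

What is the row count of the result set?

Base: (init, k=0).
Iteration 1: edges from {init} -> (build, k=1), (verify, k=1).
Iteration 2: edges from {build,verify} -> (build, k=2).
Iteration 3: no outgoing edges from {build}; recursion stops.
Total rows emitted: 4.

4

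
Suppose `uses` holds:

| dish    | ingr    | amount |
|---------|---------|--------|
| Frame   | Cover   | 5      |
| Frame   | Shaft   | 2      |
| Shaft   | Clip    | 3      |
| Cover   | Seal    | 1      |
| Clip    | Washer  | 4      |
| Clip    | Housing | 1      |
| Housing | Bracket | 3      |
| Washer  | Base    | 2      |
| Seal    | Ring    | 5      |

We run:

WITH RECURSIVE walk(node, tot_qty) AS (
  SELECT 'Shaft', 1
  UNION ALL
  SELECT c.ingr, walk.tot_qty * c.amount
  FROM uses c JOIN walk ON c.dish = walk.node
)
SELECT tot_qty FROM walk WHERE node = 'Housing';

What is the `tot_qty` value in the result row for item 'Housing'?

Base: (Shaft, tot_qty=1).
Iteration 1: components of {Shaft} -> Clip = 1*3 = 3.
Iteration 2: components of {Clip} -> Housing = 3*1 = 3, Washer = 3*4 = 12.
Iteration 3: components of {Housing,Washer} -> Base = 12*2 = 24, Bracket = 3*3 = 9.
Iteration 4: no further components; recursion stops.

3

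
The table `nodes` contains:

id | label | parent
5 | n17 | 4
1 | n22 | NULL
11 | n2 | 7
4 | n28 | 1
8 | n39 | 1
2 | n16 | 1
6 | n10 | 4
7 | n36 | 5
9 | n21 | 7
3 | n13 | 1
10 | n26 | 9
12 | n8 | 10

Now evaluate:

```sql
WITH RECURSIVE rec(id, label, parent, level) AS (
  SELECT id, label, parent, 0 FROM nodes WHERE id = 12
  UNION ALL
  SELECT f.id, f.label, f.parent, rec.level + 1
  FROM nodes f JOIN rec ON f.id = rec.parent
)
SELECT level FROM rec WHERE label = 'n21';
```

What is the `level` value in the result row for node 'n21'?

2

Base: id=12 (n8), parent=10, level 0.
Iteration 1: join on id=10 -> n26 (id 10, parent=9, level 1).
Iteration 2: join on id=9 -> n21 (id 9, parent=7, level 2).
Iteration 3: join on id=7 -> n36 (id 7, parent=5, level 3).
Iteration 4: join on id=5 -> n17 (id 5, parent=4, level 4).
Iteration 5: join on id=4 -> n28 (id 4, parent=1, level 5).
Iteration 6: join on id=1 -> n22 (id 1, parent=NULL, level 6).
Iteration 7: parent is NULL; no match; recursion stops.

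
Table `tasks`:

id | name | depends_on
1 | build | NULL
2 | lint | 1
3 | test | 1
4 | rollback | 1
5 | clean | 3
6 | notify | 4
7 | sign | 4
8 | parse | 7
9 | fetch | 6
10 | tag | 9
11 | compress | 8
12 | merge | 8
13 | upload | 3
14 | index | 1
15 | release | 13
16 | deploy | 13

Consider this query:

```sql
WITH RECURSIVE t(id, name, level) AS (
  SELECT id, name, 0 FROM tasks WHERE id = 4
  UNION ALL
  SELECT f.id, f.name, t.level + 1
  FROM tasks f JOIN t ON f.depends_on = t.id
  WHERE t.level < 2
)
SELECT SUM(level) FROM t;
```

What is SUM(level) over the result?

6

Base: id=4 (rollback) at level 0.
Iteration 1: rows with depends_on in {4} -> notify (id 6, level 1), sign (id 7, level 1).
Iteration 2: rows with depends_on in {6,7} -> parse (id 8, level 2), fetch (id 9, level 2).
Iteration 3: level < 2 fails for all current rows; recursion stops.
SUM(level) = 0 + 1 + 1 + 2 + 2 = 6.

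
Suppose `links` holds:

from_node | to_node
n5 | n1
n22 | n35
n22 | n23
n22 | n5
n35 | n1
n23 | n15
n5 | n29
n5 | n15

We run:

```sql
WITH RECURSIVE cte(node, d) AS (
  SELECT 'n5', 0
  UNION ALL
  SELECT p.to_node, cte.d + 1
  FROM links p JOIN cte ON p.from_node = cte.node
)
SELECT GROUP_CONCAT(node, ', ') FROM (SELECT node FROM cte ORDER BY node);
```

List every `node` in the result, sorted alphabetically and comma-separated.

n1, n15, n29, n5

Base: (n5, d=0).
Iteration 1: edges from {n5} -> (n1, d=1), (n15, d=1), (n29, d=1).
Iteration 2: no outgoing edges from {n1,n15,n29}; recursion stops.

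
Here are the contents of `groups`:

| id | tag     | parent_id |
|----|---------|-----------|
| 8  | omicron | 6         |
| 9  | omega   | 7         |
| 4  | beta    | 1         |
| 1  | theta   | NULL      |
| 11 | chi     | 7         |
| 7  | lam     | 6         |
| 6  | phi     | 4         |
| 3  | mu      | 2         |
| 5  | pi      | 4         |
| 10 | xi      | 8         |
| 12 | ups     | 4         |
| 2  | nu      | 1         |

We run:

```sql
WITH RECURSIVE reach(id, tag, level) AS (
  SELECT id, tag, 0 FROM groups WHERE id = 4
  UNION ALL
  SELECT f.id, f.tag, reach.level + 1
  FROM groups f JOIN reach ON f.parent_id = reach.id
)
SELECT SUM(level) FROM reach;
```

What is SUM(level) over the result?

Base: id=4 (beta) at level 0.
Iteration 1: rows with parent_id in {4} -> pi (id 5, level 1), phi (id 6, level 1), ups (id 12, level 1).
Iteration 2: rows with parent_id in {5,6,12} -> lam (id 7, level 2), omicron (id 8, level 2).
Iteration 3: rows with parent_id in {7,8} -> omega (id 9, level 3), xi (id 10, level 3), chi (id 11, level 3).
Iteration 4: no rows with parent_id in {9,10,11}; recursion stops.
SUM(level) = 0 + 1 + 1 + 1 + 2 + 2 + 3 + 3 + 3 = 16.

16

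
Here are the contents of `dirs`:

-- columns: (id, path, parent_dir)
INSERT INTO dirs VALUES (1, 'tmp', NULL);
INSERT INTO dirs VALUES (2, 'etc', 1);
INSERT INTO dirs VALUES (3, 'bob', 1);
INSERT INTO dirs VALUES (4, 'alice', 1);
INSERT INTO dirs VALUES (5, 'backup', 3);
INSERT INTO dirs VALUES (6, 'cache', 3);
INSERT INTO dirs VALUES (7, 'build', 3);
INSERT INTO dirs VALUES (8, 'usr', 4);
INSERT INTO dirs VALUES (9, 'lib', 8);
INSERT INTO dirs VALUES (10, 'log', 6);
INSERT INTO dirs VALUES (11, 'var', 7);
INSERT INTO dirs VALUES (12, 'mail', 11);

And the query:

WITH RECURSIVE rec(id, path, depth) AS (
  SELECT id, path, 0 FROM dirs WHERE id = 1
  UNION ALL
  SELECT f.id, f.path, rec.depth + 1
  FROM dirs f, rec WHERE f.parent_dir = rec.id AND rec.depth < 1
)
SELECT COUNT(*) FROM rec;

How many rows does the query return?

Base: id=1 (tmp) at depth 0.
Iteration 1: rows with parent_dir in {1} -> etc (id 2, depth 1), bob (id 3, depth 1), alice (id 4, depth 1).
Iteration 2: depth < 1 fails for all current rows; recursion stops.
Total rows emitted: 4.

4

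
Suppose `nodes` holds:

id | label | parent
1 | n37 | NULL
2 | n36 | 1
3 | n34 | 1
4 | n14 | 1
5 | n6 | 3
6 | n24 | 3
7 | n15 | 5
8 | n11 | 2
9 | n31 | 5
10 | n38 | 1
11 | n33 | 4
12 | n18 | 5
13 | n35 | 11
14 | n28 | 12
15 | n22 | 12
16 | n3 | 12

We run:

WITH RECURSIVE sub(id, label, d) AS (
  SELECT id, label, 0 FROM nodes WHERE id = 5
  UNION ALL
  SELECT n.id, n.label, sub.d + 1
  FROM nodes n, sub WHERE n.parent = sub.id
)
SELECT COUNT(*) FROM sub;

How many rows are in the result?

Base: id=5 (n6) at d 0.
Iteration 1: rows with parent in {5} -> n15 (id 7, d 1), n31 (id 9, d 1), n18 (id 12, d 1).
Iteration 2: rows with parent in {7,9,12} -> n28 (id 14, d 2), n22 (id 15, d 2), n3 (id 16, d 2).
Iteration 3: no rows with parent in {14,15,16}; recursion stops.
Total rows emitted: 7.

7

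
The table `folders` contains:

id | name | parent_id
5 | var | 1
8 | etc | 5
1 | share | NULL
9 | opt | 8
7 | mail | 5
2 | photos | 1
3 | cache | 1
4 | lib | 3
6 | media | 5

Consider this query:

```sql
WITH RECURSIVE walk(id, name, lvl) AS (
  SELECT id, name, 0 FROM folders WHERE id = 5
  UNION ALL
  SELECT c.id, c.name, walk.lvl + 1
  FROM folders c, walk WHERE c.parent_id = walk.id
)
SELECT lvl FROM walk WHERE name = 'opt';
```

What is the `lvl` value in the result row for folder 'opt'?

Base: id=5 (var) at lvl 0.
Iteration 1: rows with parent_id in {5} -> media (id 6, lvl 1), mail (id 7, lvl 1), etc (id 8, lvl 1).
Iteration 2: rows with parent_id in {6,7,8} -> opt (id 9, lvl 2).
Iteration 3: no rows with parent_id in {9}; recursion stops.

2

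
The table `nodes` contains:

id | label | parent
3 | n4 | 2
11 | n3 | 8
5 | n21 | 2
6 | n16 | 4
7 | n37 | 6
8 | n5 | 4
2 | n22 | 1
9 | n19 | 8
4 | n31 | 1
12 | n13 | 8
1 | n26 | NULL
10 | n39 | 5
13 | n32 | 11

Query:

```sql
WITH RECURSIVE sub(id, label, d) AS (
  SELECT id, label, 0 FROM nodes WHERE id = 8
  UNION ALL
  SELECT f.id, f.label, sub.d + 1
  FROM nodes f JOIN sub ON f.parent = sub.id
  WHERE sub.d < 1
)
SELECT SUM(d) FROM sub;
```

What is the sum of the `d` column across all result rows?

Base: id=8 (n5) at d 0.
Iteration 1: rows with parent in {8} -> n19 (id 9, d 1), n3 (id 11, d 1), n13 (id 12, d 1).
Iteration 2: d < 1 fails for all current rows; recursion stops.
SUM(d) = 0 + 1 + 1 + 1 = 3.

3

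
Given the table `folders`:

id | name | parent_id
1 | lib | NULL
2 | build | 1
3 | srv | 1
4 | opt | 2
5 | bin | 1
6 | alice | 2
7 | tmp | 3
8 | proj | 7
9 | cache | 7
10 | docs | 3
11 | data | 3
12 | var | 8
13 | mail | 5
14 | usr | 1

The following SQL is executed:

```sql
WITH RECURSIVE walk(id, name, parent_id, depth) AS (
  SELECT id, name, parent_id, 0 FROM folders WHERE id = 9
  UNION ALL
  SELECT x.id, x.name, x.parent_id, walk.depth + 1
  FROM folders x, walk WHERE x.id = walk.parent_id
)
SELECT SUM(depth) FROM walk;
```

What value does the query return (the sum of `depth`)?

Base: id=9 (cache), parent_id=7, depth 0.
Iteration 1: join on id=7 -> tmp (id 7, parent_id=3, depth 1).
Iteration 2: join on id=3 -> srv (id 3, parent_id=1, depth 2).
Iteration 3: join on id=1 -> lib (id 1, parent_id=NULL, depth 3).
Iteration 4: parent_id is NULL; no match; recursion stops.
SUM(depth) = 0 + 1 + 2 + 3 = 6.

6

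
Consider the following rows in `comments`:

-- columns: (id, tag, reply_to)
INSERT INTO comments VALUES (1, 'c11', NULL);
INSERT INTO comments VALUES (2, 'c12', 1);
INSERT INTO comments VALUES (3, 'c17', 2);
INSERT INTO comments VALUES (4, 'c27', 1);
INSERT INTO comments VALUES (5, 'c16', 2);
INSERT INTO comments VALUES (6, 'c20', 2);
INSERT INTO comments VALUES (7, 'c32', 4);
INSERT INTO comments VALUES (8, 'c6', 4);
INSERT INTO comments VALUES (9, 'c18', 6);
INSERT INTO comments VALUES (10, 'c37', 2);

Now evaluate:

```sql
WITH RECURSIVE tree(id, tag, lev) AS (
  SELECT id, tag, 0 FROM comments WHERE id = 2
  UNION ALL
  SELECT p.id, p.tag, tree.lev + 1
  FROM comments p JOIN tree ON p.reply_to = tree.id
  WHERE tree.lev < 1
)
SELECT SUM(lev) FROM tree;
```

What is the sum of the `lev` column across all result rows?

4

Base: id=2 (c12) at lev 0.
Iteration 1: rows with reply_to in {2} -> c17 (id 3, lev 1), c16 (id 5, lev 1), c20 (id 6, lev 1), c37 (id 10, lev 1).
Iteration 2: lev < 1 fails for all current rows; recursion stops.
SUM(lev) = 0 + 1 + 1 + 1 + 1 = 4.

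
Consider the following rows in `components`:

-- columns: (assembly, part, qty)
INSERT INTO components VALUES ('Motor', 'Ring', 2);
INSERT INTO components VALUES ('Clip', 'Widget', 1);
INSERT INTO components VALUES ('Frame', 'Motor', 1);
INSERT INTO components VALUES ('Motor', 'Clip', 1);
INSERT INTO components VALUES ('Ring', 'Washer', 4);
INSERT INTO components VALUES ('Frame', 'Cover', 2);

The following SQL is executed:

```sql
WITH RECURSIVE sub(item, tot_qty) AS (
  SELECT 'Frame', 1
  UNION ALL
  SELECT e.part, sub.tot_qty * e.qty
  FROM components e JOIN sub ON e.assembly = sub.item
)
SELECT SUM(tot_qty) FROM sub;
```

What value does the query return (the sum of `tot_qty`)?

Base: (Frame, tot_qty=1).
Iteration 1: components of {Frame} -> Cover = 1*2 = 2, Motor = 1*1 = 1.
Iteration 2: components of {Cover,Motor} -> Clip = 1*1 = 1, Ring = 1*2 = 2.
Iteration 3: components of {Clip,Ring} -> Washer = 2*4 = 8, Widget = 1*1 = 1.
Iteration 4: no further components; recursion stops.
SUM(tot_qty) = 1 + 1 + 2 + 2 + 1 + 8 + 1 = 16.

16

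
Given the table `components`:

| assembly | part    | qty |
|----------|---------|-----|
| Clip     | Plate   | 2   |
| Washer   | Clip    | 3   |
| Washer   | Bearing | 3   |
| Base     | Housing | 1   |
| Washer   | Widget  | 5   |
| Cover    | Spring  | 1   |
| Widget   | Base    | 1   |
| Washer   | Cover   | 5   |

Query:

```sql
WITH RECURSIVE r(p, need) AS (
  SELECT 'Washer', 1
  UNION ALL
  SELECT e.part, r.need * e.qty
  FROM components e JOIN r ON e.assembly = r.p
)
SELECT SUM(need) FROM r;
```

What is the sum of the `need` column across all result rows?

38

Base: (Washer, need=1).
Iteration 1: components of {Washer} -> Bearing = 1*3 = 3, Clip = 1*3 = 3, Cover = 1*5 = 5, Widget = 1*5 = 5.
Iteration 2: components of {Bearing,Clip,Cover,Widget} -> Base = 5*1 = 5, Plate = 3*2 = 6, Spring = 5*1 = 5.
Iteration 3: components of {Base,Plate,Spring} -> Housing = 5*1 = 5.
Iteration 4: no further components; recursion stops.
SUM(need) = 1 + 5 + 5 + 3 + 3 + 5 + 5 + 6 + 5 = 38.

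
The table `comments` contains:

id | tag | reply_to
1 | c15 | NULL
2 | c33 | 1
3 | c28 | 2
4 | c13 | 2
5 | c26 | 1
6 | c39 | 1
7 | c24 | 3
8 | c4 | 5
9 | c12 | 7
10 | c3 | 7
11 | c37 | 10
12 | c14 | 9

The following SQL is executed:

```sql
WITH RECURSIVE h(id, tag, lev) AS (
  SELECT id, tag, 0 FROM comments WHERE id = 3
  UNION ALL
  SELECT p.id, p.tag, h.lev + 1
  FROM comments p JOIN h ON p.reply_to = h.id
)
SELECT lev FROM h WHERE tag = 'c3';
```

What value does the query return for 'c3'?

Base: id=3 (c28) at lev 0.
Iteration 1: rows with reply_to in {3} -> c24 (id 7, lev 1).
Iteration 2: rows with reply_to in {7} -> c12 (id 9, lev 2), c3 (id 10, lev 2).
Iteration 3: rows with reply_to in {9,10} -> c37 (id 11, lev 3), c14 (id 12, lev 3).
Iteration 4: no rows with reply_to in {11,12}; recursion stops.

2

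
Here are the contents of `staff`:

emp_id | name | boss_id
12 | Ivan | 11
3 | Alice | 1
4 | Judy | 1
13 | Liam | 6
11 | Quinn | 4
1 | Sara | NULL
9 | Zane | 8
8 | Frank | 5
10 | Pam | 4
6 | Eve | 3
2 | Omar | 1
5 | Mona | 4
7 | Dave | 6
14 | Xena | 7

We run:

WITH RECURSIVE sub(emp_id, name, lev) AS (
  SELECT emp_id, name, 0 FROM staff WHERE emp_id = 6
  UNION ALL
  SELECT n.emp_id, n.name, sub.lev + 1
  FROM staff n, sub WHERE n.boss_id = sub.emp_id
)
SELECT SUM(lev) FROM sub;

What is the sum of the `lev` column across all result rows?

4

Base: emp_id=6 (Eve) at lev 0.
Iteration 1: rows with boss_id in {6} -> Dave (id 7, lev 1), Liam (id 13, lev 1).
Iteration 2: rows with boss_id in {7,13} -> Xena (id 14, lev 2).
Iteration 3: no rows with boss_id in {14}; recursion stops.
SUM(lev) = 0 + 1 + 1 + 2 = 4.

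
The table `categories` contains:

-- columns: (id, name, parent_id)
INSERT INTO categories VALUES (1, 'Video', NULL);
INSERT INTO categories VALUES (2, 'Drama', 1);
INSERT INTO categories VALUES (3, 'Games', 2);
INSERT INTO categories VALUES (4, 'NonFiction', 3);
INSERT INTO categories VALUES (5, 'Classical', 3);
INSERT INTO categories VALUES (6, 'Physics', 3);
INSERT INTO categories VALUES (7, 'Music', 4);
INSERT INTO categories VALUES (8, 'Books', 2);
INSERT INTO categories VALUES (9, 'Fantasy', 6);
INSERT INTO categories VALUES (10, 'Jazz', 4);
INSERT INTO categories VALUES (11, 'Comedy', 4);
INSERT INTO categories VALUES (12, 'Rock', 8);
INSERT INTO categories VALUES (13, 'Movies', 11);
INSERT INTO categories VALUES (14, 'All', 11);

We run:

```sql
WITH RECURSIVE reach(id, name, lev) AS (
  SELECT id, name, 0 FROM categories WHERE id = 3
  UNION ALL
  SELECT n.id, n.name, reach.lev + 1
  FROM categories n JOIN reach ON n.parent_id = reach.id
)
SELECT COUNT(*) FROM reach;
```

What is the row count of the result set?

10

Base: id=3 (Games) at lev 0.
Iteration 1: rows with parent_id in {3} -> NonFiction (id 4, lev 1), Classical (id 5, lev 1), Physics (id 6, lev 1).
Iteration 2: rows with parent_id in {4,5,6} -> Music (id 7, lev 2), Fantasy (id 9, lev 2), Jazz (id 10, lev 2), Comedy (id 11, lev 2).
Iteration 3: rows with parent_id in {7,9,10,11} -> Movies (id 13, lev 3), All (id 14, lev 3).
Iteration 4: no rows with parent_id in {13,14}; recursion stops.
Total rows emitted: 10.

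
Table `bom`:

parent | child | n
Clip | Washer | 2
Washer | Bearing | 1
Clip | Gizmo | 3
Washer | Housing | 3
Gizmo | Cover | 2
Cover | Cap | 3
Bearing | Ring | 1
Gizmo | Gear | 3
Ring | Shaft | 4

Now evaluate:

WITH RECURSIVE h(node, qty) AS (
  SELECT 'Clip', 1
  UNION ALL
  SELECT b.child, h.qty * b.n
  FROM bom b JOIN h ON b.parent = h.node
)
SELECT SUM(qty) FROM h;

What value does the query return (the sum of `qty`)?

Base: (Clip, qty=1).
Iteration 1: components of {Clip} -> Gizmo = 1*3 = 3, Washer = 1*2 = 2.
Iteration 2: components of {Gizmo,Washer} -> Bearing = 2*1 = 2, Cover = 3*2 = 6, Gear = 3*3 = 9, Housing = 2*3 = 6.
Iteration 3: components of {Bearing,Cover,Gear,Housing} -> Cap = 6*3 = 18, Ring = 2*1 = 2.
Iteration 4: components of {Cap,Ring} -> Shaft = 2*4 = 8.
Iteration 5: no further components; recursion stops.
SUM(qty) = 1 + 2 + 3 + 2 + 6 + 6 + 9 + 2 + 18 + 8 = 57.

57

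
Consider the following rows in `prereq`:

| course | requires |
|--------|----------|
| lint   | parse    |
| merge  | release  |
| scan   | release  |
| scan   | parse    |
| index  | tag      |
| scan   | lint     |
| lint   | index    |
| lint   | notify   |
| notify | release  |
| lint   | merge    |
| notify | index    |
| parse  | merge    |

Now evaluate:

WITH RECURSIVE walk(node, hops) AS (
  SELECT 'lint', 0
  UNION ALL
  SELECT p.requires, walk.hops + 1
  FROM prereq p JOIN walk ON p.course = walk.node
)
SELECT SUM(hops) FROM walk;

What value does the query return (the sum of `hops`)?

Base: (lint, hops=0).
Iteration 1: edges from {lint} -> (index, hops=1), (merge, hops=1), (notify, hops=1), (parse, hops=1).
Iteration 2: edges from {index,merge,notify,parse} -> (index, hops=2), (merge, hops=2), (release, hops=2) x2, (tag, hops=2). [UNION ALL keeps all 5 new rows, including repeats]
Iteration 3: edges from {index,merge,release,tag} -> (release, hops=3), (tag, hops=3).
Iteration 4: no outgoing edges from {release,tag}; recursion stops.
SUM(hops) = 0 + 1 + 1 + 1 + 1 + 2 + 2 + 2 + 2 + 2 + 3 + 3 = 20.

20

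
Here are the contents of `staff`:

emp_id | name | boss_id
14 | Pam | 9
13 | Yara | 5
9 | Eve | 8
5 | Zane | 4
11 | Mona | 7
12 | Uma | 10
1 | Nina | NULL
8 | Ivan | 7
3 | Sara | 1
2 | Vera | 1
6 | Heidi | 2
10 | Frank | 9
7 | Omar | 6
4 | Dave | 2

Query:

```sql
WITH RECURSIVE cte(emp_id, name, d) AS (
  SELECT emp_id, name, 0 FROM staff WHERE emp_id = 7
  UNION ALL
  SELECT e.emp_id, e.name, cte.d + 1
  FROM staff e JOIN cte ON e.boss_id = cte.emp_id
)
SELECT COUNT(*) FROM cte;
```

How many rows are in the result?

Base: emp_id=7 (Omar) at d 0.
Iteration 1: rows with boss_id in {7} -> Ivan (id 8, d 1), Mona (id 11, d 1).
Iteration 2: rows with boss_id in {8,11} -> Eve (id 9, d 2).
Iteration 3: rows with boss_id in {9} -> Frank (id 10, d 3), Pam (id 14, d 3).
Iteration 4: rows with boss_id in {10,14} -> Uma (id 12, d 4).
Iteration 5: no rows with boss_id in {12}; recursion stops.
Total rows emitted: 7.

7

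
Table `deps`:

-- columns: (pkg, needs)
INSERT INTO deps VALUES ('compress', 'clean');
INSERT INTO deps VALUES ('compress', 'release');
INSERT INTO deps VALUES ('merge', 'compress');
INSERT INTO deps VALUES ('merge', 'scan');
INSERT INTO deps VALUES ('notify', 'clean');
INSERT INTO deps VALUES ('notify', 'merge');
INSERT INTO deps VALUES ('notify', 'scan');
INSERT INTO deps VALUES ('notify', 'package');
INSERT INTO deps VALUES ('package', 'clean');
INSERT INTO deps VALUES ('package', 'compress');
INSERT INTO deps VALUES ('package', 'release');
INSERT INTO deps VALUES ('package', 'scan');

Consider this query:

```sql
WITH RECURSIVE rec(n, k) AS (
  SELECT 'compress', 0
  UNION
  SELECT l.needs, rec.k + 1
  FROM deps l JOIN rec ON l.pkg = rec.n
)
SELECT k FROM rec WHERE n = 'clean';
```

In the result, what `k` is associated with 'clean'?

1

Base: (compress, k=0).
Iteration 1: edges from {compress} -> (clean, k=1), (release, k=1).
Iteration 2: no outgoing edges from {clean,release}; recursion stops.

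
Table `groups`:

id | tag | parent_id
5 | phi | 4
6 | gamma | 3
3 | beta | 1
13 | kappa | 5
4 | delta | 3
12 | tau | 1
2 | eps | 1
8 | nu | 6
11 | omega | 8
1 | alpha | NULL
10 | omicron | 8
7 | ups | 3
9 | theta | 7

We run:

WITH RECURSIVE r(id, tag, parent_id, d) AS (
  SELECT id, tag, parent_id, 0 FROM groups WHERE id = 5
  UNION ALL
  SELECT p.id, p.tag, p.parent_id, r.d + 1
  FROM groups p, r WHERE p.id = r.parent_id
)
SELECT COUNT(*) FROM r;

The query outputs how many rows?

4

Base: id=5 (phi), parent_id=4, d 0.
Iteration 1: join on id=4 -> delta (id 4, parent_id=3, d 1).
Iteration 2: join on id=3 -> beta (id 3, parent_id=1, d 2).
Iteration 3: join on id=1 -> alpha (id 1, parent_id=NULL, d 3).
Iteration 4: parent_id is NULL; no match; recursion stops.
Total rows emitted: 4.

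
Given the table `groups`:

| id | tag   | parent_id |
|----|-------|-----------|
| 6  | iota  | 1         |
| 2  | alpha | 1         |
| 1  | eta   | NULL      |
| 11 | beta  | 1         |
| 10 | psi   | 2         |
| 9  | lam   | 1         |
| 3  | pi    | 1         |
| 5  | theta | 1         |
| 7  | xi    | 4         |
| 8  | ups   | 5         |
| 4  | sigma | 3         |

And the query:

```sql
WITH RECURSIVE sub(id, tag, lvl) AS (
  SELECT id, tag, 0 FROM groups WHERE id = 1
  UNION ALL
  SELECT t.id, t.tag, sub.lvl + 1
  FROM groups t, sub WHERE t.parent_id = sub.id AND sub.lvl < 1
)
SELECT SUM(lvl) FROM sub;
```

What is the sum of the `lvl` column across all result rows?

6

Base: id=1 (eta) at lvl 0.
Iteration 1: rows with parent_id in {1} -> alpha (id 2, lvl 1), pi (id 3, lvl 1), theta (id 5, lvl 1), iota (id 6, lvl 1), lam (id 9, lvl 1), beta (id 11, lvl 1).
Iteration 2: lvl < 1 fails for all current rows; recursion stops.
SUM(lvl) = 0 + 1 + 1 + 1 + 1 + 1 + 1 = 6.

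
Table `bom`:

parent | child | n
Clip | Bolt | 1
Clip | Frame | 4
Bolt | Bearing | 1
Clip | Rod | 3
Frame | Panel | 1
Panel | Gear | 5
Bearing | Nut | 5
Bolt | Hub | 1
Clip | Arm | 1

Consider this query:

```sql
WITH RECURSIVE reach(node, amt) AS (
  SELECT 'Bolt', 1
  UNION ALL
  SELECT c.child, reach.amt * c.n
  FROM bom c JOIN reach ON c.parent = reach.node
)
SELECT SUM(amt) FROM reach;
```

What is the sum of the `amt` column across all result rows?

Base: (Bolt, amt=1).
Iteration 1: components of {Bolt} -> Bearing = 1*1 = 1, Hub = 1*1 = 1.
Iteration 2: components of {Bearing,Hub} -> Nut = 1*5 = 5.
Iteration 3: no further components; recursion stops.
SUM(amt) = 1 + 1 + 1 + 5 = 8.

8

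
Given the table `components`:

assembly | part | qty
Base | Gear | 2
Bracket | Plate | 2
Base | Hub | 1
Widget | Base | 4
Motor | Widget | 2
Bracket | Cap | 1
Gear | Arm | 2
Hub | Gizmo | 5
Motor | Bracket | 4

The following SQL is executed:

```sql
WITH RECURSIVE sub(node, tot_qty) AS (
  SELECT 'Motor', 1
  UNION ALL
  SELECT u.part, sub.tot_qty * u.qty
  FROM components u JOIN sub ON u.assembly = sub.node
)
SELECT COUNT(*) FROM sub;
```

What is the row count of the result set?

Base: (Motor, tot_qty=1).
Iteration 1: components of {Motor} -> Bracket = 1*4 = 4, Widget = 1*2 = 2.
Iteration 2: components of {Bracket,Widget} -> Base = 2*4 = 8, Cap = 4*1 = 4, Plate = 4*2 = 8.
Iteration 3: components of {Base,Cap,Plate} -> Gear = 8*2 = 16, Hub = 8*1 = 8.
Iteration 4: components of {Gear,Hub} -> Arm = 16*2 = 32, Gizmo = 8*5 = 40.
Iteration 5: no further components; recursion stops.
Total rows emitted: 10.

10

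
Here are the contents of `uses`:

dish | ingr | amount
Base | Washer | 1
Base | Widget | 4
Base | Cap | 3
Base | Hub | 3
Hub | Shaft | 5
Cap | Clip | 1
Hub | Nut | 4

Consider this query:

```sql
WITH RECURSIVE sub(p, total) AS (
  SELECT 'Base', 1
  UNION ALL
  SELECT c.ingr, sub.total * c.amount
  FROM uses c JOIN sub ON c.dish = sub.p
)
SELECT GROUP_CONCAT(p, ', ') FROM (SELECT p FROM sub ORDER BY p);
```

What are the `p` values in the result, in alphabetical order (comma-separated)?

Base, Cap, Clip, Hub, Nut, Shaft, Washer, Widget

Base: (Base, total=1).
Iteration 1: components of {Base} -> Cap = 1*3 = 3, Hub = 1*3 = 3, Washer = 1*1 = 1, Widget = 1*4 = 4.
Iteration 2: components of {Cap,Hub,Washer,Widget} -> Clip = 3*1 = 3, Nut = 3*4 = 12, Shaft = 3*5 = 15.
Iteration 3: no further components; recursion stops.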